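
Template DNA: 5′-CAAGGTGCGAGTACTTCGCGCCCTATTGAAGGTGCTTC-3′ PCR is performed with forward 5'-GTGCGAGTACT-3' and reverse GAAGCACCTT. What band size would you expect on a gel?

Scanning the template, GTGCGAGTACT occurs at positions 5–15; this primer anneals to the bottom strand there with its 3' end pointing downstream.
Reverse complement of the reverse primer: AAGGTGCTTC. This occurs on the top strand at positions 29–38.
Product length = (reverse-primer end) − (forward-primer start) + 1 = 38 − 5 + 1 = 34 bp.

34 bp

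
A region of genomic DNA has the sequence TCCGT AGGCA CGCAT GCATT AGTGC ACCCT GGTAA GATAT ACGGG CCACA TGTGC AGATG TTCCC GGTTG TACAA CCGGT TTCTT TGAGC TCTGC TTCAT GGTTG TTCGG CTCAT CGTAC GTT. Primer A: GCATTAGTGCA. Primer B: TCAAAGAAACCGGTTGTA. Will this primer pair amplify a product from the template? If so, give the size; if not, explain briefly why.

Primer A (GCATTAGTGCA) matches the top strand at positions 16–26; it acts as a forward primer.
Primer B's reverse complement is TACAACCGGTTTCTTTGA, matching the top strand at positions 71–88; it acts as a reverse primer.
The 3' ends face each other across positions 16–88, giving a 73 bp product.

Yes — a 73 bp product.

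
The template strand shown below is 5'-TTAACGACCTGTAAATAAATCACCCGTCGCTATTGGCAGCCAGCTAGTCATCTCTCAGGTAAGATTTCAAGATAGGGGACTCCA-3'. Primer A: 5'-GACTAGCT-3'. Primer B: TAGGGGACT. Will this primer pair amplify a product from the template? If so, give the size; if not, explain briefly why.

Primer A (GACTAGCT) has reverse complement AGCTAGTC, which matches the top strand at positions 42–49; primer A anneals to the top strand there with its 3' end pointing upstream toward position 42.
Primer B (TAGGGGACT) matches the top strand directly at positions 73–81; it anneals to the bottom strand with its 3' end pointing downstream toward position 81.
The 3' ends diverge (primer A extends toward position 1, primer B toward position 84), so the primers never converge on a shared product.

No product — the primers' 3' ends point away from each other.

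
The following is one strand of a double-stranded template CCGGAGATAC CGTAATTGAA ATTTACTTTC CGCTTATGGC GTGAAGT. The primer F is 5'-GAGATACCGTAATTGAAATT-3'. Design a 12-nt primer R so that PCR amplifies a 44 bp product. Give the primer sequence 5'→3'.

5'-ACTTCACGCCAT-3'

The forward primer binds at positions 4–23, so a 44 bp product ends at position 4 + 44 − 1 = 47.
The reverse primer anneals to the top strand over positions 36–47, i.e. to ATGGCGTGAAGT.
Its sequence written 5'→3' is the reverse complement: ACTTCACGCCAT.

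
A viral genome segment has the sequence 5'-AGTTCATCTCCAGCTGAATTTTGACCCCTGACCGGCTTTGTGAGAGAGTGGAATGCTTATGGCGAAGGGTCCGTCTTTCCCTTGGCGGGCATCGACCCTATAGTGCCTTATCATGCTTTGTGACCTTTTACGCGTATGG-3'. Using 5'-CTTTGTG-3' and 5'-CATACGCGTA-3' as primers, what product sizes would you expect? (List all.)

The forward primer CTTTGTG matches the top strand at positions 36–42, 116–122.
The reverse primer's reverse complement is TACGCGTATG, matching at positions 129–138.
Each forward site pairs with the reverse site to give a product ending at position 138: sizes 103, 23 bp.

103 bp, 23 bp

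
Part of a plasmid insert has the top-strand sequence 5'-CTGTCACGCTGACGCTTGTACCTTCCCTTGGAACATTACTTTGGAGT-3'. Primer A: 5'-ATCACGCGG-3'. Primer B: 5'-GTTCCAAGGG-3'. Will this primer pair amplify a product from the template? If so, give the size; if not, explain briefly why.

Primer A (ATCACGCGG) does not match the top strand, and its reverse complement CCGCGTGAT does not match either.
With no annealing site for primer A, no amplification occurs.

No product — primer A has no binding site in the template.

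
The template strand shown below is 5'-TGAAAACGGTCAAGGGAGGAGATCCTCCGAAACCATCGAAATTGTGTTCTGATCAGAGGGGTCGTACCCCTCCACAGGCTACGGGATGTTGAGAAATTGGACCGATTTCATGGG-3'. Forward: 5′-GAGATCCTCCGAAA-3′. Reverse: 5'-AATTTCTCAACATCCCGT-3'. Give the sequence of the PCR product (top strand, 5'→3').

The forward primer matches the template at positions 19–32.
Reverse complement of the reverse primer: ACGGGATGTTGAGAAATT. This occurs on the top strand at positions 81–98.
The product is the template from position 19 through 98 (80 bp).

5'-GAGATCCTCCGAAACCATCGAAATTGTGTTCTGATCAGAGGGGTCGTACCCCTCCACAGGCTACGGGATGTTGAGAAATT-3'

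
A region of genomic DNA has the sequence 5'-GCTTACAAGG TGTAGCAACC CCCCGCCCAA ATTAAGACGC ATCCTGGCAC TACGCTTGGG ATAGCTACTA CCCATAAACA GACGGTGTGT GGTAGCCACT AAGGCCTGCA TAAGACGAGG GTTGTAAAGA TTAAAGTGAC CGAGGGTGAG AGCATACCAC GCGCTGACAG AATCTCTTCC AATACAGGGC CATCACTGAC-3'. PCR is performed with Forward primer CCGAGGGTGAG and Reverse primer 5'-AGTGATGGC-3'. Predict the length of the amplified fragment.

Forward primer CCGAGGGTGAG is found on the top strand at positions 140–150.
Reverse complement of the reverse primer: GCCATCACT. This occurs on the top strand at positions 189–197.
The product runs from position 140 to position 197, so its length is 197 − 140 + 1 = 58 bp.

58 bp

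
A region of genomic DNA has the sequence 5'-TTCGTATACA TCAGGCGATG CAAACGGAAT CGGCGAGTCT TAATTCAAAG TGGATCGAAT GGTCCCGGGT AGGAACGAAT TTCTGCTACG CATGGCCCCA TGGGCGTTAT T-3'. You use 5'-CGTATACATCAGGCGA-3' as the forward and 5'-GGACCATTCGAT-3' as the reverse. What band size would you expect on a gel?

63 bp

The forward primer matches the template at positions 3–18.
Taking the reverse complement of GGACCATTCGAT gives ATCGAATGGTCC, found at positions 54–65 on the template; the primer anneals here to the top strand with its 3' end pointing upstream.
Product length = (reverse-primer end) − (forward-primer start) + 1 = 65 − 3 + 1 = 63 bp.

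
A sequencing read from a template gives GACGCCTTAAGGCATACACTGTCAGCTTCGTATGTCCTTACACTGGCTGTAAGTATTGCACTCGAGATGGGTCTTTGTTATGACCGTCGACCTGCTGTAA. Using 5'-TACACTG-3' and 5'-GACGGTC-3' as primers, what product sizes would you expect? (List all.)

74 bp, 50 bp

The forward primer TACACTG matches the top strand at positions 15–21, 39–45.
The reverse primer's reverse complement is GACCGTC, matching at positions 82–88.
Each forward site pairs with the reverse site to give a product ending at position 88: sizes 74, 50 bp.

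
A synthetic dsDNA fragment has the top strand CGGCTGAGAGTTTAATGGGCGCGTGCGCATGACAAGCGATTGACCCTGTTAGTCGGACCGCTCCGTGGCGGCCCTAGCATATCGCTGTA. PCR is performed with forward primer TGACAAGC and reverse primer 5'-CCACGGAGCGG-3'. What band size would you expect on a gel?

The forward primer matches the template at positions 30–37.
The reverse primer's reverse complement is CCGCTCCGTGG, which matches the template at positions 58–68.
Product length = (reverse-primer end) − (forward-primer start) + 1 = 68 − 30 + 1 = 39 bp.

39 bp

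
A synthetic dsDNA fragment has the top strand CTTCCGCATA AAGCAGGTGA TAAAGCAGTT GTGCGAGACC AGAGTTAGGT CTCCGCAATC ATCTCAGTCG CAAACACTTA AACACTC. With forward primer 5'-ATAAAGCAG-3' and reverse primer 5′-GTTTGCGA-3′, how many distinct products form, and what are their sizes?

Two products: 68 bp, 56 bp

The forward primer ATAAAGCAG matches the top strand at positions 8–16, 20–28.
The reverse primer's reverse complement is TCGCAAAC, matching at positions 68–75.
Each forward site pairs with the reverse site to give a product ending at position 75: sizes 68, 56 bp.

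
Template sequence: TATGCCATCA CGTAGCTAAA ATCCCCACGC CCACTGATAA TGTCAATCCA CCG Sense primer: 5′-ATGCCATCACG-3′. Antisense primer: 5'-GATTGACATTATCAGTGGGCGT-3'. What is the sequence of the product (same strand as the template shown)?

The forward primer matches the template at positions 2–12.
The reverse primer's reverse complement is ACGCCCACTGATAATGTCAATC, which matches the template at positions 27–48.
The product is the template from position 2 through 48 (47 bp).

5'-ATGCCATCACGTAGCTAAAATCCCCACGCCCACTGATAATGTCAATC-3'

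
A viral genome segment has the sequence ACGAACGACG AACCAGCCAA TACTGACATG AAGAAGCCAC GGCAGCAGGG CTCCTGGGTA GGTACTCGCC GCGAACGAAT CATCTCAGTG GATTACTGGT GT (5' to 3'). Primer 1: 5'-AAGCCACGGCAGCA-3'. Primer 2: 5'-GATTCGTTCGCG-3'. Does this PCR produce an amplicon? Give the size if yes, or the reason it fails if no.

Primer 1 (AAGCCACGGCAGCA) matches the top strand at positions 34–47; it acts as a forward primer.
Primer 2's reverse complement is CGCGAACGAATC, matching the top strand at positions 70–81; it acts as a reverse primer.
The 3' ends face each other across positions 34–81, giving a 48 bp product.

Yes — a 48 bp product.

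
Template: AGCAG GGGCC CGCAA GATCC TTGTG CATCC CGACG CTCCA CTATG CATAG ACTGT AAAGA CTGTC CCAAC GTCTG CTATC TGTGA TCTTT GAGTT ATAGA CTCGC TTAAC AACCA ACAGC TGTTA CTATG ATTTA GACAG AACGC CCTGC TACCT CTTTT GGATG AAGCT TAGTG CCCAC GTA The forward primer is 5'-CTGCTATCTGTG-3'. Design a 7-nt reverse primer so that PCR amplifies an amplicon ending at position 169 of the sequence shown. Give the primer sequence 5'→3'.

The forward primer binds at positions 73–84; the product's 3' end on the top strand is position 169.
The reverse primer anneals to the top strand over positions 163–169, i.e. to ATGAAGC.
Its sequence written 5'→3' is the reverse complement: GCTTCAT.

5'-GCTTCAT-3'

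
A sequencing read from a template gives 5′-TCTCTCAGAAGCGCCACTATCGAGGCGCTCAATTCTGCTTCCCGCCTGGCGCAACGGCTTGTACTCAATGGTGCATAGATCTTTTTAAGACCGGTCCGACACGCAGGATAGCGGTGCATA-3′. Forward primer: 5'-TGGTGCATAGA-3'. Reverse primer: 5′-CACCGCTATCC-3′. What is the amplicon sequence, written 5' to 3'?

5'-TGGTGCATAGATCTTTTTAAGACCGGTCCGACACGCAGGATAGCGGTG-3'

The forward primer matches the template at positions 69–79.
The reverse primer's reverse complement is GGATAGCGGTG, which matches the template at positions 106–116.
The product is the template from position 69 through 116 (48 bp).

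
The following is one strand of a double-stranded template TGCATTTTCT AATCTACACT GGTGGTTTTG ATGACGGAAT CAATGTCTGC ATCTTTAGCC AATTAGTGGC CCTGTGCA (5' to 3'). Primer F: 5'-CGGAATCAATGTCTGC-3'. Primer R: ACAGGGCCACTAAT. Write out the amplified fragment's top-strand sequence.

5'-CGGAATCAATGTCTGCATCTTTAGCCAATTAGTGGCCCTGT-3'

Forward primer CGGAATCAATGTCTGC is found on the top strand at positions 35–50.
Taking the reverse complement of ACAGGGCCACTAAT gives ATTAGTGGCCCTGT, found at positions 62–75 on the template; the primer anneals here to the top strand with its 3' end pointing upstream.
The product is the template from position 35 through 75 (41 bp).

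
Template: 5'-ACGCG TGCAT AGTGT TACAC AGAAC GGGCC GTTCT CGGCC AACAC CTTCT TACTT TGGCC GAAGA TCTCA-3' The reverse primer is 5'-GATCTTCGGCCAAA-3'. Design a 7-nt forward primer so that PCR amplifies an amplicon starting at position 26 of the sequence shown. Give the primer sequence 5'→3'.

The reverse primer's reverse complement TTTGGCCGAAGATC matches the template at positions 54–67; the product starts at position 26.
The forward primer is identical to the top strand over positions 26–32: GGGCCGT.

5'-GGGCCGT-3'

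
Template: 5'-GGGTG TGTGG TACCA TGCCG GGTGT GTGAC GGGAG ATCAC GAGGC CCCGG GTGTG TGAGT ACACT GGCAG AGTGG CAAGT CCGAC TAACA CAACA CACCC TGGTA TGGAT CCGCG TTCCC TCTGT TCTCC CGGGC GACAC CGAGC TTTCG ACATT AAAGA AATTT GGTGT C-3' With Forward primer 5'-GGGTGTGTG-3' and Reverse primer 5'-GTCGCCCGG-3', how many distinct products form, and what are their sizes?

The forward primer GGGTGTGTG matches the top strand at positions 1–9, 20–28, 49–57.
The reverse primer's reverse complement is CCGGGCGAC, matching at positions 130–138.
Each forward site pairs with the reverse site to give a product ending at position 138: sizes 138, 119, 90 bp.

Three products: 138 bp, 119 bp, 90 bp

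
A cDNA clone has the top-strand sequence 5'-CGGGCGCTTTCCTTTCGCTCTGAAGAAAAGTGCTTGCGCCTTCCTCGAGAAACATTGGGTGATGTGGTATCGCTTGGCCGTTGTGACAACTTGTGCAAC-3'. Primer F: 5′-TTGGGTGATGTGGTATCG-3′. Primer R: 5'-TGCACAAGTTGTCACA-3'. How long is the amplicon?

The forward primer matches the template at positions 55–72.
Reverse complement of the reverse primer: TGTGACAACTTGTGCA. This occurs on the top strand at positions 82–97.
The product runs from position 55 to position 97, so its length is 97 − 55 + 1 = 43 bp.

43 bp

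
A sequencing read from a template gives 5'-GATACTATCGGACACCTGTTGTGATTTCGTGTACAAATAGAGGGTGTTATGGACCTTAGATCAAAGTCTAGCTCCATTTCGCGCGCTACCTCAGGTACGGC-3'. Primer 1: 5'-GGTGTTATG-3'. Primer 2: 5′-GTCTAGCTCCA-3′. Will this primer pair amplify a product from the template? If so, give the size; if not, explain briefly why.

Primer 1 (GGTGTTATG) matches the top strand at positions 43–51 (3' end points downstream).
Primer 2 (GTCTAGCTCCA) also matches the top strand directly, at positions 66–76 — its reverse complement TGGAGCTAGAC is not present.
Both primers anneal to the bottom strand with 3' ends pointing the same way, so neither can prime synthesis back toward the other.

No product — both primers anneal to the same strand and extend in the same direction.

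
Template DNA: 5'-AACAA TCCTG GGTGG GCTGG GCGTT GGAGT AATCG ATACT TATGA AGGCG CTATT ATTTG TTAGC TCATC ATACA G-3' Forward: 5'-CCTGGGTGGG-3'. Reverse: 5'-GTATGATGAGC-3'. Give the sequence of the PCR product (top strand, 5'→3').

Scanning the template, CCTGGGTGGG occurs at positions 7–16; this primer anneals to the bottom strand there with its 3' end pointing downstream.
Reverse complement of the reverse primer: GCTCATCATAC. This occurs on the top strand at positions 64–74.
The product is the template from position 7 through 74 (68 bp).

5'-CCTGGGTGGGCTGGGCGTTGGAGTAATCGATACTTATGAAGGCGCTATTATTTGTTAGCTCATCATAC-3'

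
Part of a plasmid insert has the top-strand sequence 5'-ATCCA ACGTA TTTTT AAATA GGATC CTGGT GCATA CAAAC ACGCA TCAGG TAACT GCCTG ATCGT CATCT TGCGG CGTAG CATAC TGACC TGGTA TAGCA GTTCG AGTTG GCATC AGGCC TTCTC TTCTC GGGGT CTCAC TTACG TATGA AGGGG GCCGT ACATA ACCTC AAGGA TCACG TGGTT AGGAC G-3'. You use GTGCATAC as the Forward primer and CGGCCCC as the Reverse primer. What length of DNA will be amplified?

131 bp

Scanning the template, GTGCATAC occurs at positions 29–36; this primer anneals to the bottom strand there with its 3' end pointing downstream.
Taking the reverse complement of CGGCCCC gives GGGGCCG, found at positions 153–159 on the template; the primer anneals here to the top strand with its 3' end pointing upstream.
Amplicon spans positions 29–159: 131 bp.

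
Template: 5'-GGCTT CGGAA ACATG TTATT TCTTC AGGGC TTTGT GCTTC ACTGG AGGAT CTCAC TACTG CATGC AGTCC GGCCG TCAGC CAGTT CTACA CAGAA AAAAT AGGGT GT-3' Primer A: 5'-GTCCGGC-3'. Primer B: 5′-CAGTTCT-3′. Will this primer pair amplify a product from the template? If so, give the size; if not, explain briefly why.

No product — both primers anneal to the same strand and extend in the same direction.

Primer A (GTCCGGC) matches the top strand at positions 67–73 (3' end points downstream).
Primer B (CAGTTCT) also matches the top strand directly, at positions 81–87 — its reverse complement AGAACTG is not present.
Both primers anneal to the bottom strand with 3' ends pointing the same way, so neither can prime synthesis back toward the other.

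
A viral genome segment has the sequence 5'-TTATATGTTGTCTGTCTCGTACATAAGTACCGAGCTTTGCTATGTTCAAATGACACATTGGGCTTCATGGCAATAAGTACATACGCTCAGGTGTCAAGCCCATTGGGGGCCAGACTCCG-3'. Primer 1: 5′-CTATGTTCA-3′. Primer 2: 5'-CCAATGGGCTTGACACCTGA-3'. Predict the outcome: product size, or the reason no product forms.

Primer 1 (CTATGTTCA) matches the top strand at positions 40–48; it acts as a forward primer.
Primer 2's reverse complement is TCAGGTGTCAAGCCCATTGG, matching the top strand at positions 87–106; it acts as a reverse primer.
The 3' ends face each other across positions 40–106, giving a 67 bp product.

Yes — a 67 bp product.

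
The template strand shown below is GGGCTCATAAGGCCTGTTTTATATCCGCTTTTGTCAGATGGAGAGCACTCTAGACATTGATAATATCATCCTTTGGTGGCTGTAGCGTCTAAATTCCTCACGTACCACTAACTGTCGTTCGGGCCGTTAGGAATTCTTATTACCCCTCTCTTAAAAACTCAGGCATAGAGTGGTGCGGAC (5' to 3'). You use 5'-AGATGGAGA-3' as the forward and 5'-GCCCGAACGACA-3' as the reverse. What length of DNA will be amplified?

Forward primer AGATGGAGA is found on the top strand at positions 36–44.
Reverse complement of the reverse primer: TGTCGTTCGGGC. This occurs on the top strand at positions 113–124.
Amplicon spans positions 36–124: 89 bp.

89 bp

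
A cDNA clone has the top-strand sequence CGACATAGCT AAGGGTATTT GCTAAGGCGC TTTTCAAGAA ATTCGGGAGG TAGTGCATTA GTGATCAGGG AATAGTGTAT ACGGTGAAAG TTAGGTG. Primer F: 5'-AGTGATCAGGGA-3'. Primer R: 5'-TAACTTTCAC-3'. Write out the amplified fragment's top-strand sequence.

Forward primer AGTGATCAGGGA is found on the top strand at positions 60–71.
The reverse primer's reverse complement is GTGAAAGTTA, which matches the template at positions 84–93.
The product is the template from position 60 through 93 (34 bp).

5'-AGTGATCAGGGAATAGTGTATACGGTGAAAGTTA-3'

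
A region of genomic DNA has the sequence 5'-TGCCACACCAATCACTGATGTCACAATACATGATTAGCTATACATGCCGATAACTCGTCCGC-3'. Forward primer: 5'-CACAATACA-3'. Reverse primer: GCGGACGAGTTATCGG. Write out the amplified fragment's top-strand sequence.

5'-CACAATACATGATTAGCTATACATGCCGATAACTCGTCCGC-3'

The forward primer matches the template at positions 22–30.
The reverse primer's reverse complement is CCGATAACTCGTCCGC, which matches the template at positions 47–62.
The product is the template from position 22 through 62 (41 bp).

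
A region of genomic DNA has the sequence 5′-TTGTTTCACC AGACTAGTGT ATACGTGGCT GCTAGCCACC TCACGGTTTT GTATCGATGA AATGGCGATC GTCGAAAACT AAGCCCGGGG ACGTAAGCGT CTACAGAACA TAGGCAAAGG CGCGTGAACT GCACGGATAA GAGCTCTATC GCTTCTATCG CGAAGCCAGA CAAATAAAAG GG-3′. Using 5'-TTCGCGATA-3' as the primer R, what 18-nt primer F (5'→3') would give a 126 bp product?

The reverse primer's reverse complement TATCGCGAA matches the template at positions 156–164, so the product ends at position 164.
A 126 bp product then starts at position 164 − 126 + 1 = 39.
The forward primer is identical to the top strand there: CCTCACGGTTTTGTATCG.

5'-CCTCACGGTTTTGTATCG-3'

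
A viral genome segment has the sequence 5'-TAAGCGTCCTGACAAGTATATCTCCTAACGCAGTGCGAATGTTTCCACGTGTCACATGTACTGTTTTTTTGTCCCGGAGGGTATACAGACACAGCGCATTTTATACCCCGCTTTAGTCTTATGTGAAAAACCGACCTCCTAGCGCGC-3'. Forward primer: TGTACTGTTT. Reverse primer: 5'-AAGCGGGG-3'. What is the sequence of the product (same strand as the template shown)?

5'-TGTACTGTTTTTTTGTCCCGGAGGGTATACAGACACAGCGCATTTTATACCCCGCTT-3'

Scanning the template, TGTACTGTTT occurs at positions 57–66; this primer anneals to the bottom strand there with its 3' end pointing downstream.
Reverse complement of the reverse primer: CCCCGCTT. This occurs on the top strand at positions 106–113.
The product is the template from position 57 through 113 (57 bp).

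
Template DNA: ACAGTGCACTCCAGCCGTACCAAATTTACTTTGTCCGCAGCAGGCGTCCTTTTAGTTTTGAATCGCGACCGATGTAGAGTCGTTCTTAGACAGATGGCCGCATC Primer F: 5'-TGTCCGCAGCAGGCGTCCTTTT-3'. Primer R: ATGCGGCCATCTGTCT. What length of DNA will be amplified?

Forward primer TGTCCGCAGCAGGCGTCCTTTT is found on the top strand at positions 32–53.
Reverse complement of the reverse primer: AGACAGATGGCCGCAT. This occurs on the top strand at positions 88–103.
Product length = (reverse-primer end) − (forward-primer start) + 1 = 103 − 32 + 1 = 72 bp.

72 bp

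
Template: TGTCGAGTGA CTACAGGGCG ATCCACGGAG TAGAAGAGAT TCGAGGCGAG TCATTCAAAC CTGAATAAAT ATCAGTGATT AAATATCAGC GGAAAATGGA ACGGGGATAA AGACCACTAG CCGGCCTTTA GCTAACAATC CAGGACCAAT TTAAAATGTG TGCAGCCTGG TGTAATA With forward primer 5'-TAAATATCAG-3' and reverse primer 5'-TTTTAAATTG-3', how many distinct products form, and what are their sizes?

The forward primer TAAATATCAG matches the top strand at positions 66–75, 80–89.
The reverse primer's reverse complement is CAATTTAAAA, matching at positions 147–156.
Each forward site pairs with the reverse site to give a product ending at position 156: sizes 91, 77 bp.

Two products: 91 bp, 77 bp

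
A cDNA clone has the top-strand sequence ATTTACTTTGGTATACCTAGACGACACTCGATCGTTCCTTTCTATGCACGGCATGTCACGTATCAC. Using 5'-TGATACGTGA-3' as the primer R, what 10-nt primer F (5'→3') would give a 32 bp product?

The reverse primer's reverse complement TCACGTATCA matches the template at positions 56–65, so the product ends at position 65.
A 32 bp product then starts at position 65 − 32 + 1 = 34.
The forward primer is identical to the top strand there: GTTCCTTTCT.

5'-GTTCCTTTCT-3'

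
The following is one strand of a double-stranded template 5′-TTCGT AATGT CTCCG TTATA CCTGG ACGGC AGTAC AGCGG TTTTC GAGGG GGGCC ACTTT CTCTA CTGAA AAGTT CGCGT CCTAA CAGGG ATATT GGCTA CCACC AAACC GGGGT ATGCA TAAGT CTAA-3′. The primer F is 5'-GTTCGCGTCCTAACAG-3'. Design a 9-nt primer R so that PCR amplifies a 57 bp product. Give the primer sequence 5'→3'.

5'-TTAGACTTA-3'

The forward primer binds at positions 73–88, so a 57 bp product ends at position 73 + 57 − 1 = 129.
The reverse primer anneals to the top strand over positions 121–129, i.e. to TAAGTCTAA.
Its sequence written 5'→3' is the reverse complement: TTAGACTTA.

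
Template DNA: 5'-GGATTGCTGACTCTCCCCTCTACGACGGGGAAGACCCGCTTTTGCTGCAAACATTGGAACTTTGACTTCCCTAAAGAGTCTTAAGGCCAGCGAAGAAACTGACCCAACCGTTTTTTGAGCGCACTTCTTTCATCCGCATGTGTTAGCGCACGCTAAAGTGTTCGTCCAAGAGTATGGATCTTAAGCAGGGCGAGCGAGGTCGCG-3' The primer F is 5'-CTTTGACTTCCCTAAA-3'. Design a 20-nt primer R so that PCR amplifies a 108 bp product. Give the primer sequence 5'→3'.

5'-GGACGAACACTTTAGCGTGC-3'

The forward primer binds at positions 60–75, so a 108 bp product ends at position 60 + 108 − 1 = 167.
The reverse primer anneals to the top strand over positions 148–167, i.e. to GCACGCTAAAGTGTTCGTCC.
Its sequence written 5'→3' is the reverse complement: GGACGAACACTTTAGCGTGC.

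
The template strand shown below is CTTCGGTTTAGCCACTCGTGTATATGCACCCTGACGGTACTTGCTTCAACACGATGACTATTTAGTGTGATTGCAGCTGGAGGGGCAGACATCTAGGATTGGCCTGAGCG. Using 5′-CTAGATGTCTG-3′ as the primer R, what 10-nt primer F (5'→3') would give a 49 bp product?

The reverse primer's reverse complement CAGACATCTAG matches the template at positions 86–96, so the product ends at position 96.
A 49 bp product then starts at position 96 − 49 + 1 = 48.
The forward primer is identical to the top strand there: AACACGATGA.

5'-AACACGATGA-3'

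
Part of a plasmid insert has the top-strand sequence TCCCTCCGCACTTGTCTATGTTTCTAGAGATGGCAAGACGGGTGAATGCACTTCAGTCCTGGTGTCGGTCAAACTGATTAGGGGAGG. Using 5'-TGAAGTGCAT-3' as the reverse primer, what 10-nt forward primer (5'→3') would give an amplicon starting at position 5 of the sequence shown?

5'-TCCGCACTTG-3'

The reverse primer's reverse complement ATGCACTTCA matches the template at positions 46–55; the product starts at position 5.
The forward primer is identical to the top strand over positions 5–14: TCCGCACTTG.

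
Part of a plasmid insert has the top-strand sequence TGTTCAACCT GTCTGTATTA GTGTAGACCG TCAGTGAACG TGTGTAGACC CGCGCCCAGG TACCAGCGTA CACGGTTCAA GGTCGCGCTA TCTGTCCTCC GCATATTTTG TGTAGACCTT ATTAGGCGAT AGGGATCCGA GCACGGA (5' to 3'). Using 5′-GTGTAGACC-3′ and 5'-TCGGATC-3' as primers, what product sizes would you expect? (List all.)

The forward primer GTGTAGACC matches the top strand at positions 21–29, 42–50, 110–118.
The reverse primer's reverse complement is GATCCGA, matching at positions 134–140.
Each forward site pairs with the reverse site to give a product ending at position 140: sizes 120, 99, 31 bp.

120 bp, 99 bp, 31 bp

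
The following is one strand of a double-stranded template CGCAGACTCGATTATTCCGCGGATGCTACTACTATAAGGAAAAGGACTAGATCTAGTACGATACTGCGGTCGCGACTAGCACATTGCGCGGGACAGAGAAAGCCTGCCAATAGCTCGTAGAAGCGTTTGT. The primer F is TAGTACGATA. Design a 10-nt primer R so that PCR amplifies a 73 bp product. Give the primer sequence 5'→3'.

5'-ACGCTTCTAC-3'

The forward primer binds at positions 54–63, so a 73 bp product ends at position 54 + 73 − 1 = 126.
The reverse primer anneals to the top strand over positions 117–126, i.e. to GTAGAAGCGT.
Its sequence written 5'→3' is the reverse complement: ACGCTTCTAC.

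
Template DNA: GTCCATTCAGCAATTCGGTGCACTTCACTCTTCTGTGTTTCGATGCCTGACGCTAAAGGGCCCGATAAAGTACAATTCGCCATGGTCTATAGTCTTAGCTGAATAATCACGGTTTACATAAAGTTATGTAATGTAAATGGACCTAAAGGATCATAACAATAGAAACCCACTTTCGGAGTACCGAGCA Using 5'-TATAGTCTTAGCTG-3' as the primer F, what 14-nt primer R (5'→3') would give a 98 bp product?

5'-CTCGGTACTCCGAA-3'

The forward primer binds at positions 88–101, so a 98 bp product ends at position 88 + 98 − 1 = 185.
The reverse primer anneals to the top strand over positions 172–185, i.e. to TTCGGAGTACCGAG.
Its sequence written 5'→3' is the reverse complement: CTCGGTACTCCGAA.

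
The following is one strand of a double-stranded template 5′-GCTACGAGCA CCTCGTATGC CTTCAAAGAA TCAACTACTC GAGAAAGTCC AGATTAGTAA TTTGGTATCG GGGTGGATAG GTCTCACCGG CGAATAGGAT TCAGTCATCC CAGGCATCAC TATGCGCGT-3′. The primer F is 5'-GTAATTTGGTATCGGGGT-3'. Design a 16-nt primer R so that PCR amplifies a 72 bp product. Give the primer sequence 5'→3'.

5'-CGCGCATAGTGATGCC-3'

The forward primer binds at positions 57–74, so a 72 bp product ends at position 57 + 72 − 1 = 128.
The reverse primer anneals to the top strand over positions 113–128, i.e. to GGCATCACTATGCGCG.
Its sequence written 5'→3' is the reverse complement: CGCGCATAGTGATGCC.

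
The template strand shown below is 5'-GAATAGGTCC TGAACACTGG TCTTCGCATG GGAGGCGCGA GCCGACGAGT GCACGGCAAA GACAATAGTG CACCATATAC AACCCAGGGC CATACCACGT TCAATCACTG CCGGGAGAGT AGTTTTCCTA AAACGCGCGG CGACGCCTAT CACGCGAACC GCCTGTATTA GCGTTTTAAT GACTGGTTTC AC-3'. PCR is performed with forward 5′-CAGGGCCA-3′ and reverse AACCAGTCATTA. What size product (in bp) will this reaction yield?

104 bp

The forward primer matches the template at positions 85–92.
Reverse complement of the reverse primer: TAATGACTGGTT. This occurs on the top strand at positions 177–188.
Product length = (reverse-primer end) − (forward-primer start) + 1 = 188 − 85 + 1 = 104 bp.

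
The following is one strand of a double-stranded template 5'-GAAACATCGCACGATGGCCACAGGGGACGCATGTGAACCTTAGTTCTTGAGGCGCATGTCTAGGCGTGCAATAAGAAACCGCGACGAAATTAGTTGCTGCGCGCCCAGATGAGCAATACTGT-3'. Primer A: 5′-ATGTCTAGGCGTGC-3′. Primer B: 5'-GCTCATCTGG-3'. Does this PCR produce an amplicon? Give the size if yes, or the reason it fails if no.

Yes — a 59 bp product.

Primer A (ATGTCTAGGCGTGC) matches the top strand at positions 56–69; it acts as a forward primer.
Primer B's reverse complement is CCAGATGAGC, matching the top strand at positions 105–114; it acts as a reverse primer.
The 3' ends face each other across positions 56–114, giving a 59 bp product.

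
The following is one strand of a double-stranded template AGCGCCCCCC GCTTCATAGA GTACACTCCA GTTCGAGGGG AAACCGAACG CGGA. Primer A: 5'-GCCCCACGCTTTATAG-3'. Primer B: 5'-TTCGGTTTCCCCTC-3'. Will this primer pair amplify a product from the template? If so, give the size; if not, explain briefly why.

Primer A (GCCCCACGCTTTATAG) does not match the top strand, and its reverse complement CTATAAAGCGTGGGGC does not match either.
With no annealing site for primer A, no amplification occurs.

No product — primer A has no binding site in the template.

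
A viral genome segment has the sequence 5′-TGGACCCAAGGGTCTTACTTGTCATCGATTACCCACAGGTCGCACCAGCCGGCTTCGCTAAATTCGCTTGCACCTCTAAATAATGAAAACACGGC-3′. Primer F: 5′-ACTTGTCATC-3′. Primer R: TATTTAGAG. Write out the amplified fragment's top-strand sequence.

5'-ACTTGTCATCGATTACCCACAGGTCGCACCAGCCGGCTTCGCTAAATTCGCTTGCACCTCTAAATA-3'

Forward primer ACTTGTCATC is found on the top strand at positions 17–26.
Taking the reverse complement of TATTTAGAG gives CTCTAAATA, found at positions 74–82 on the template; the primer anneals here to the top strand with its 3' end pointing upstream.
The product is the template from position 17 through 82 (66 bp).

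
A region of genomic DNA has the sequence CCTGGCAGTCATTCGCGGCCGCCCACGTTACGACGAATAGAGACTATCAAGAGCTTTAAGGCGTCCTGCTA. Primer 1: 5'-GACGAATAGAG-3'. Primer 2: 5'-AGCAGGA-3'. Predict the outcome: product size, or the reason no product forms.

Primer 1 (GACGAATAGAG) matches the top strand at positions 32–42; it acts as a forward primer.
Primer 2's reverse complement is TCCTGCT, matching the top strand at positions 64–70; it acts as a reverse primer.
The 3' ends face each other across positions 32–70, giving a 39 bp product.

Yes — a 39 bp product.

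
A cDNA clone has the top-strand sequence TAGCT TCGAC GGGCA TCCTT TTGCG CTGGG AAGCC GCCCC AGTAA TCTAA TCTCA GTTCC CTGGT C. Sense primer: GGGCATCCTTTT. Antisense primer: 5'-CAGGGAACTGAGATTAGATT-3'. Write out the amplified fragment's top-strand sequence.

5'-GGGCATCCTTTTGCGCTGGGAAGCCGCCCCAGTAATCTAATCTCAGTTCCCTG-3'

The forward primer matches the template at positions 11–22.
The reverse primer's reverse complement is AATCTAATCTCAGTTCCCTG, which matches the template at positions 44–63.
The product is the template from position 11 through 63 (53 bp).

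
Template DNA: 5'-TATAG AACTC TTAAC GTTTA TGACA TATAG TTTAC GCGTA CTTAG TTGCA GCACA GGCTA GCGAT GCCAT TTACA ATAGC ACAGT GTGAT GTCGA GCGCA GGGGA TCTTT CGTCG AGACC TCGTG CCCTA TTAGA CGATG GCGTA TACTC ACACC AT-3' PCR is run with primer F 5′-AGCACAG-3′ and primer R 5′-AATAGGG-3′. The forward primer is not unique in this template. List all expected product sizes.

83 bp, 55 bp

The forward primer AGCACAG matches the top strand at positions 50–56, 78–84.
The reverse primer's reverse complement is CCCTATT, matching at positions 126–132.
Each forward site pairs with the reverse site to give a product ending at position 132: sizes 83, 55 bp.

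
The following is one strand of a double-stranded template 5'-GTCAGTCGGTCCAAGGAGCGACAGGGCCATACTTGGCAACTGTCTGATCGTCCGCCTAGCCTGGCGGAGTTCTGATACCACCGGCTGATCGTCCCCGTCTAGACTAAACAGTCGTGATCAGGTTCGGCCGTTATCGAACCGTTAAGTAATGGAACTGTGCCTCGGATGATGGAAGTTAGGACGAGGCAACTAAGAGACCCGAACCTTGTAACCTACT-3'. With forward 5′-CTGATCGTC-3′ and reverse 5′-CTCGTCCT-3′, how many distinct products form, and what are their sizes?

Two products: 142 bp, 101 bp

The forward primer CTGATCGTC matches the top strand at positions 44–52, 85–93.
The reverse primer's reverse complement is AGGACGAG, matching at positions 178–185.
Each forward site pairs with the reverse site to give a product ending at position 185: sizes 142, 101 bp.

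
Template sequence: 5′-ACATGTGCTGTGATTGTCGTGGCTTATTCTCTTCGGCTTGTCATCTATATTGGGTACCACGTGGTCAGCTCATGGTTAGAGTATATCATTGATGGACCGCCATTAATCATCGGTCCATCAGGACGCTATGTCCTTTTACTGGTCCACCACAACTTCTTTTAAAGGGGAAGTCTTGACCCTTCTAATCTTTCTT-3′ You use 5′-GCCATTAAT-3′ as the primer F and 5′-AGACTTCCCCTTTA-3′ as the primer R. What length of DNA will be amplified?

75 bp

Forward primer GCCATTAAT is found on the top strand at positions 99–107.
Taking the reverse complement of AGACTTCCCCTTTA gives TAAAGGGGAAGTCT, found at positions 160–173 on the template; the primer anneals here to the top strand with its 3' end pointing upstream.
Amplicon spans positions 99–173: 75 bp.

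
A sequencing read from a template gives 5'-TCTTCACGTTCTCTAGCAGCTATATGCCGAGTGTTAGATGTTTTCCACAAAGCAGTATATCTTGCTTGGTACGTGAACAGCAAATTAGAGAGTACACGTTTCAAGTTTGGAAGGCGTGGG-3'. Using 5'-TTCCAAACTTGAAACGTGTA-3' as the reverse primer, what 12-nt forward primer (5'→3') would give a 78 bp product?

5'-TAGATGTTTTCC-3'

The reverse primer's reverse complement TACACGTTTCAAGTTTGGAA matches the template at positions 93–112, so the product ends at position 112.
A 78 bp product then starts at position 112 − 78 + 1 = 35.
The forward primer is identical to the top strand there: TAGATGTTTTCC.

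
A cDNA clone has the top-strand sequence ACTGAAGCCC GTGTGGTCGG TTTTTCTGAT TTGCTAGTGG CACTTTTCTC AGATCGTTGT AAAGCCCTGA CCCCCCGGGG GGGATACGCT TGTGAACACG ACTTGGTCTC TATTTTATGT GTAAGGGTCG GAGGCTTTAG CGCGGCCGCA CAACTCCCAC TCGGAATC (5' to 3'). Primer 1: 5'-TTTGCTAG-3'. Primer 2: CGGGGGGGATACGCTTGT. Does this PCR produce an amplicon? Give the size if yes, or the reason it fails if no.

Primer 1 (TTTGCTAG) matches the top strand at positions 30–37 (3' end points downstream).
Primer 2 (CGGGGGGGATACGCTTGT) also matches the top strand directly, at positions 76–93 — its reverse complement ACAAGCGTATCCCCCCCG is not present.
Both primers anneal to the bottom strand with 3' ends pointing the same way, so neither can prime synthesis back toward the other.

No product — both primers anneal to the same strand and extend in the same direction.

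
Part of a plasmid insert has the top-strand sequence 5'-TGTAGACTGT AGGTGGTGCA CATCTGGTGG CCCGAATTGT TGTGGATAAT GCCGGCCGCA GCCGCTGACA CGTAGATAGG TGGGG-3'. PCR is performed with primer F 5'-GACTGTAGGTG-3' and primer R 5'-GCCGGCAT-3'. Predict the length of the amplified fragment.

52 bp

The forward primer matches the template at positions 5–15.
Reverse complement of the reverse primer: ATGCCGGC. This occurs on the top strand at positions 49–56.
The product runs from position 5 to position 56, so its length is 56 − 5 + 1 = 52 bp.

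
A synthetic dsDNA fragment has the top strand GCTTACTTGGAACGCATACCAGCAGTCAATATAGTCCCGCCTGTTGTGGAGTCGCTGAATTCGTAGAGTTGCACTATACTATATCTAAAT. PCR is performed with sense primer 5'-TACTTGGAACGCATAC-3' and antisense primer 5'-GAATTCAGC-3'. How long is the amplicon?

59 bp

The forward primer matches the template at positions 4–19.
Taking the reverse complement of GAATTCAGC gives GCTGAATTC, found at positions 54–62 on the template; the primer anneals here to the top strand with its 3' end pointing upstream.
The product runs from position 4 to position 62, so its length is 62 − 4 + 1 = 59 bp.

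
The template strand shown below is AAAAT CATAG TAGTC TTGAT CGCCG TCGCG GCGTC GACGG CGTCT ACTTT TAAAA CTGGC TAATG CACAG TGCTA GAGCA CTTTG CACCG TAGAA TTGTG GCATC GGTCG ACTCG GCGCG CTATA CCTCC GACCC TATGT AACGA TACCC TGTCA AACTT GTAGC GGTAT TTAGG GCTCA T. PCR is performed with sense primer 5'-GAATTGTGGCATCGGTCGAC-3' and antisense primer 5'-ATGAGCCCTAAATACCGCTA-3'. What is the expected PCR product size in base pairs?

Forward primer GAATTGTGGCATCGGTCGAC is found on the top strand at positions 93–112.
Reverse complement of the reverse primer: TAGCGGTATTTAGGGCTCAT. This occurs on the top strand at positions 162–181.
The product runs from position 93 to position 181, so its length is 181 − 93 + 1 = 89 bp.

89 bp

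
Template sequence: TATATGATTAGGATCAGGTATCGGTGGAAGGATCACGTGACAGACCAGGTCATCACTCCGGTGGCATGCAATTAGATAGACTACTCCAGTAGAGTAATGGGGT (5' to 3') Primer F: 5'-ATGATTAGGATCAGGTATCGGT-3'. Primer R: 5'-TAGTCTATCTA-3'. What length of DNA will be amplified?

80 bp

The forward primer matches the template at positions 4–25.
The reverse primer's reverse complement is TAGATAGACTA, which matches the template at positions 73–83.
Product length = (reverse-primer end) − (forward-primer start) + 1 = 83 − 4 + 1 = 80 bp.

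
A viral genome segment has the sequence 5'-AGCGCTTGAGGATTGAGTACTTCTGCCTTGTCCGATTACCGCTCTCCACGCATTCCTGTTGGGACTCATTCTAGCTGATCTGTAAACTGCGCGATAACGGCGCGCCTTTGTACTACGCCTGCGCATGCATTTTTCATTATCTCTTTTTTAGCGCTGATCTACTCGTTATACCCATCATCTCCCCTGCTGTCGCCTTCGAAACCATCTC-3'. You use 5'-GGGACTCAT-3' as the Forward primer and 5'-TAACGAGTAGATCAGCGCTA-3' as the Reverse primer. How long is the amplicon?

108 bp

Scanning the template, GGGACTCAT occurs at positions 61–69; this primer anneals to the bottom strand there with its 3' end pointing downstream.
Taking the reverse complement of TAACGAGTAGATCAGCGCTA gives TAGCGCTGATCTACTCGTTA, found at positions 149–168 on the template; the primer anneals here to the top strand with its 3' end pointing upstream.
Amplicon spans positions 61–168: 108 bp.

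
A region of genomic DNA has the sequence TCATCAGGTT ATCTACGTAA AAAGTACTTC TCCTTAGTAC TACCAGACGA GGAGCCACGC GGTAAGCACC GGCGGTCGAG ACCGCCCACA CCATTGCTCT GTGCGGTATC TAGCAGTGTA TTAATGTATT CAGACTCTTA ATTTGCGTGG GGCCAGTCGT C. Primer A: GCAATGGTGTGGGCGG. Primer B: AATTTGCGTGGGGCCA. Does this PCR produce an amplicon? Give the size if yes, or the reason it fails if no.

No product — the primers' 3' ends point away from each other.

Primer A (GCAATGGTGTGGGCGG) has reverse complement CCGCCCACACCATTGC, which matches the top strand at positions 82–97; primer A anneals to the top strand there with its 3' end pointing upstream toward position 82.
Primer B (AATTTGCGTGGGGCCA) matches the top strand directly at positions 140–155; it anneals to the bottom strand with its 3' end pointing downstream toward position 155.
The 3' ends diverge (primer A extends toward position 1, primer B toward position 161), so the primers never converge on a shared product.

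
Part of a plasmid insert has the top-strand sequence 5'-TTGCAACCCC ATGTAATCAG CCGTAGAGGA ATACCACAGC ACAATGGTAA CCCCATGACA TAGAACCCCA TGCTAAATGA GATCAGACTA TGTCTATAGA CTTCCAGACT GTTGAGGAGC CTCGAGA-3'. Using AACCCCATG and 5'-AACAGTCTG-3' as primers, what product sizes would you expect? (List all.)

109 bp, 65 bp, 50 bp

The forward primer AACCCCATG matches the top strand at positions 5–13, 49–57, 64–72.
The reverse primer's reverse complement is CAGACTGTT, matching at positions 105–113.
Each forward site pairs with the reverse site to give a product ending at position 113: sizes 109, 65, 50 bp.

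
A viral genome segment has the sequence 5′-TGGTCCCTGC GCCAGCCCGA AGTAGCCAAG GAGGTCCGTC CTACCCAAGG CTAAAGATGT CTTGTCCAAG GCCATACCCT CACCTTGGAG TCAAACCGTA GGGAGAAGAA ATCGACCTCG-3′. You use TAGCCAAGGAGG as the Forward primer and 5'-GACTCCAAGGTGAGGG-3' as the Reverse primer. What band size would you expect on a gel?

Scanning the template, TAGCCAAGGAGG occurs at positions 23–34; this primer anneals to the bottom strand there with its 3' end pointing downstream.
The reverse primer's reverse complement is CCCTCACCTTGGAGTC, which matches the template at positions 77–92.
Amplicon spans positions 23–92: 70 bp.

70 bp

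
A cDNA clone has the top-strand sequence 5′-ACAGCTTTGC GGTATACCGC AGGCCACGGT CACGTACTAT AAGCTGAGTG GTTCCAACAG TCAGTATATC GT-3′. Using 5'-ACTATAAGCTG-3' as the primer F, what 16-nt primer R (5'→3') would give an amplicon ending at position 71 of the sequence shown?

The forward primer binds at positions 36–46; the product's 3' end on the top strand is position 71.
The reverse primer anneals to the top strand over positions 56–71, i.e. to AACAGTCAGTATATCG.
Its sequence written 5'→3' is the reverse complement: CGATATACTGACTGTT.

5'-CGATATACTGACTGTT-3'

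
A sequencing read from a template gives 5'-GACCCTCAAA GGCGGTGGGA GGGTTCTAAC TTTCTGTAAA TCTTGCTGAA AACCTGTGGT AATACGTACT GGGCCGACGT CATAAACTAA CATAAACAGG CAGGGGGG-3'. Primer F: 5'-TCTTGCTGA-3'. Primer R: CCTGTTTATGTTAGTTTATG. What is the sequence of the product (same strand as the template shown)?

The forward primer matches the template at positions 41–49.
Reverse complement of the reverse primer: CATAAACTAACATAAACAGG. This occurs on the top strand at positions 81–100.
The product is the template from position 41 through 100 (60 bp).

5'-TCTTGCTGAAAACCTGTGGTAATACGTACTGGGCCGACGTCATAAACTAACATAAACAGG-3'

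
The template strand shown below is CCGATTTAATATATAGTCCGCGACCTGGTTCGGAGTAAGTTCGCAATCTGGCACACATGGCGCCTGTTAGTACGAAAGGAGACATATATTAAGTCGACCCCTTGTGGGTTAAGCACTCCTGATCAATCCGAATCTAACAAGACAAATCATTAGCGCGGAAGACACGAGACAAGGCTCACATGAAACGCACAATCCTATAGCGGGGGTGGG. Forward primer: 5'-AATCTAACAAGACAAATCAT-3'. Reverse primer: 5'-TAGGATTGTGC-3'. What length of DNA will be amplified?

Scanning the template, AATCTAACAAGACAAATCAT occurs at positions 131–150; this primer anneals to the bottom strand there with its 3' end pointing downstream.
Reverse complement of the reverse primer: GCACAATCCTA. This occurs on the top strand at positions 187–197.
The product runs from position 131 to position 197, so its length is 197 − 131 + 1 = 67 bp.

67 bp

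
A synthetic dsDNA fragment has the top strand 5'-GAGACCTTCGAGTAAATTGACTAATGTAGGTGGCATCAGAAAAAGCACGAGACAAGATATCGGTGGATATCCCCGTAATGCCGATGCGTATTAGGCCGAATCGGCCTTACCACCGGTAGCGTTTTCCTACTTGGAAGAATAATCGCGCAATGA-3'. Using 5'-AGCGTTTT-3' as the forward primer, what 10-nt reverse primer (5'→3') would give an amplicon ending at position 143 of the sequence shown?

5'-ATTATTCTTC-3'

The forward primer binds at positions 118–125; the product's 3' end on the top strand is position 143.
The reverse primer anneals to the top strand over positions 134–143, i.e. to GAAGAATAAT.
Its sequence written 5'→3' is the reverse complement: ATTATTCTTC.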